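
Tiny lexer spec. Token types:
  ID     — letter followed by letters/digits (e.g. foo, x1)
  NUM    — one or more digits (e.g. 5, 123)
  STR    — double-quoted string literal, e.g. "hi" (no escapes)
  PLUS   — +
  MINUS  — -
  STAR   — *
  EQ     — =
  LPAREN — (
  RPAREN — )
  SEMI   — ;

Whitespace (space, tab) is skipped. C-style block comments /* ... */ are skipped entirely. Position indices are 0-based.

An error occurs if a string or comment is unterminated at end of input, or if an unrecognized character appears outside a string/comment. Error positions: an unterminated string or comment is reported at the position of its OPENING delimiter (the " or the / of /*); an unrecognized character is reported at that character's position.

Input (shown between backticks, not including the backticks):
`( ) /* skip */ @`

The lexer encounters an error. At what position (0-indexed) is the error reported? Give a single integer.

Answer: 15

Derivation:
pos=0: emit LPAREN '('
pos=2: emit RPAREN ')'
pos=4: enter COMMENT mode (saw '/*')
exit COMMENT mode (now at pos=14)
pos=15: ERROR — unrecognized char '@'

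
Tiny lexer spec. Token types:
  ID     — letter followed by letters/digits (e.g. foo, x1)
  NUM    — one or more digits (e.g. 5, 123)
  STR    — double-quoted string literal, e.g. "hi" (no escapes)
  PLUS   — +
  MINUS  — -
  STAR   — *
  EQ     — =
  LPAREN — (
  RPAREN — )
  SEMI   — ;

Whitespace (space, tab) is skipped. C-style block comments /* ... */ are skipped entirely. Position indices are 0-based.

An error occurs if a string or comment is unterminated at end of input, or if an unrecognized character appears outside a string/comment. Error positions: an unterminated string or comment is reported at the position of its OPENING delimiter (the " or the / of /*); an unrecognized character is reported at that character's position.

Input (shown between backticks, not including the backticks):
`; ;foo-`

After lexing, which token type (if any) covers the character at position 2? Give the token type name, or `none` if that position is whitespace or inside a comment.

pos=0: emit SEMI ';'
pos=2: emit SEMI ';'
pos=3: emit ID 'foo' (now at pos=6)
pos=6: emit MINUS '-'
DONE. 4 tokens: [SEMI, SEMI, ID, MINUS]
Position 2: char is ';' -> SEMI

Answer: SEMI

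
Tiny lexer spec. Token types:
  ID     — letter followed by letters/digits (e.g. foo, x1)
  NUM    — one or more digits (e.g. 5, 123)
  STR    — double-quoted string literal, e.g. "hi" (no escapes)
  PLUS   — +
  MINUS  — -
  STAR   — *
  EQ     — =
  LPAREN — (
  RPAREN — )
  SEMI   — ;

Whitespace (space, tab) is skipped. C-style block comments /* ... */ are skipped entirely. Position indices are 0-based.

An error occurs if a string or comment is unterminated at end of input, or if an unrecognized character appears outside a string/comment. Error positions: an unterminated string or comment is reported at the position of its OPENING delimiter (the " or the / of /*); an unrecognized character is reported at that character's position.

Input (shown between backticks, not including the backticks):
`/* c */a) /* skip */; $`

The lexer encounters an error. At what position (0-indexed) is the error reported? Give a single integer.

pos=0: enter COMMENT mode (saw '/*')
exit COMMENT mode (now at pos=7)
pos=7: emit ID 'a' (now at pos=8)
pos=8: emit RPAREN ')'
pos=10: enter COMMENT mode (saw '/*')
exit COMMENT mode (now at pos=20)
pos=20: emit SEMI ';'
pos=22: ERROR — unrecognized char '$'

Answer: 22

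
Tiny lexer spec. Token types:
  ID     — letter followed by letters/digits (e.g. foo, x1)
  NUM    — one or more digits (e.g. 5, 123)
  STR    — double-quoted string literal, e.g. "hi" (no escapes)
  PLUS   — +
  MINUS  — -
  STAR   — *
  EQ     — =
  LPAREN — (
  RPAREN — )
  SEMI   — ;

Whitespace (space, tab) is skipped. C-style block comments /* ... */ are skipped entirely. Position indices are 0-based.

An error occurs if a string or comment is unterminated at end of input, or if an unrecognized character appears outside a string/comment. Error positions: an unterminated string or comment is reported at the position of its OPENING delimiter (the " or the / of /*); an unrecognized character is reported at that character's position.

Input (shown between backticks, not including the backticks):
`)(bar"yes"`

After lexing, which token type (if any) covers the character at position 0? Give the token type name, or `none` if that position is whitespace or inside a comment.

pos=0: emit RPAREN ')'
pos=1: emit LPAREN '('
pos=2: emit ID 'bar' (now at pos=5)
pos=5: enter STRING mode
pos=5: emit STR "yes" (now at pos=10)
DONE. 4 tokens: [RPAREN, LPAREN, ID, STR]
Position 0: char is ')' -> RPAREN

Answer: RPAREN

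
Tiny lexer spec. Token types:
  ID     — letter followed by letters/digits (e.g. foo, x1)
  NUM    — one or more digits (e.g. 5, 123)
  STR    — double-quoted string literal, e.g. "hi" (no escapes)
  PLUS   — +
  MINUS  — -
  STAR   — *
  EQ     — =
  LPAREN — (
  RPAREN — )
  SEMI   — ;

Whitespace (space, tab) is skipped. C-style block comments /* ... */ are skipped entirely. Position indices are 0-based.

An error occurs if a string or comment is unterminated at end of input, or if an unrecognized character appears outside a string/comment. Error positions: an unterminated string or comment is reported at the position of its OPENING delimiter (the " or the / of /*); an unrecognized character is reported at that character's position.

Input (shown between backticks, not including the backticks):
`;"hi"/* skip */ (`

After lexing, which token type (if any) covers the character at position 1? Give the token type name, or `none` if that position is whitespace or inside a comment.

Answer: STR

Derivation:
pos=0: emit SEMI ';'
pos=1: enter STRING mode
pos=1: emit STR "hi" (now at pos=5)
pos=5: enter COMMENT mode (saw '/*')
exit COMMENT mode (now at pos=15)
pos=16: emit LPAREN '('
DONE. 3 tokens: [SEMI, STR, LPAREN]
Position 1: char is '"' -> STR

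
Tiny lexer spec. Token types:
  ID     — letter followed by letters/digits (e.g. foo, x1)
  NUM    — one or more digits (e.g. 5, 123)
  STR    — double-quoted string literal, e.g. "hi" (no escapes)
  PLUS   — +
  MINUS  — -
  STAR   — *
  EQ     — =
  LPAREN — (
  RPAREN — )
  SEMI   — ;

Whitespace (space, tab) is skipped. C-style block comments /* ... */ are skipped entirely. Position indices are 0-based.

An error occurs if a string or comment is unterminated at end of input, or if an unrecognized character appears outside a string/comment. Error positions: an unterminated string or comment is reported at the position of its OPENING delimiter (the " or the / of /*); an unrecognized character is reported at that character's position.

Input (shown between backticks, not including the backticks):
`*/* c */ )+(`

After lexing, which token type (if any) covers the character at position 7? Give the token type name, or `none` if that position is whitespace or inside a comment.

Answer: none

Derivation:
pos=0: emit STAR '*'
pos=1: enter COMMENT mode (saw '/*')
exit COMMENT mode (now at pos=8)
pos=9: emit RPAREN ')'
pos=10: emit PLUS '+'
pos=11: emit LPAREN '('
DONE. 4 tokens: [STAR, RPAREN, PLUS, LPAREN]
Position 7: char is '/' -> none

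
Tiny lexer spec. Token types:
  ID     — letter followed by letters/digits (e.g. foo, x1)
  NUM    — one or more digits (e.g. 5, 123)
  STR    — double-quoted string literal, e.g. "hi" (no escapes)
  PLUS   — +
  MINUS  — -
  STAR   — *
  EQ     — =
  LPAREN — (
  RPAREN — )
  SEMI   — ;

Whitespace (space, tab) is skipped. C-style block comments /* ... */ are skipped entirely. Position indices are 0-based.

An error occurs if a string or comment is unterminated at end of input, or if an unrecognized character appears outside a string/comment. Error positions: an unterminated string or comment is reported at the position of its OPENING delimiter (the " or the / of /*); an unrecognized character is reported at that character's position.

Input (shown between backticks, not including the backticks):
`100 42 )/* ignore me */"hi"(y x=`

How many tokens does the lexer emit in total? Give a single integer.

pos=0: emit NUM '100' (now at pos=3)
pos=4: emit NUM '42' (now at pos=6)
pos=7: emit RPAREN ')'
pos=8: enter COMMENT mode (saw '/*')
exit COMMENT mode (now at pos=23)
pos=23: enter STRING mode
pos=23: emit STR "hi" (now at pos=27)
pos=27: emit LPAREN '('
pos=28: emit ID 'y' (now at pos=29)
pos=30: emit ID 'x' (now at pos=31)
pos=31: emit EQ '='
DONE. 8 tokens: [NUM, NUM, RPAREN, STR, LPAREN, ID, ID, EQ]

Answer: 8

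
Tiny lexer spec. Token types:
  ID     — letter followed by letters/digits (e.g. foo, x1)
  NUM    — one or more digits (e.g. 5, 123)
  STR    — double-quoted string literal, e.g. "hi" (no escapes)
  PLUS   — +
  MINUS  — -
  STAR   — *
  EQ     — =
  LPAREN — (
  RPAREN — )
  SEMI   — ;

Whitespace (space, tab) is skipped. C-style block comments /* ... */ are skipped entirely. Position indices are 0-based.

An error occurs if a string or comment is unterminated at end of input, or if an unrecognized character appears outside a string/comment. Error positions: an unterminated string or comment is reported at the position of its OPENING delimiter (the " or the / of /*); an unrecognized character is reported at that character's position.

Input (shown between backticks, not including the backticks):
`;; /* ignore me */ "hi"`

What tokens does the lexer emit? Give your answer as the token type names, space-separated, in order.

pos=0: emit SEMI ';'
pos=1: emit SEMI ';'
pos=3: enter COMMENT mode (saw '/*')
exit COMMENT mode (now at pos=18)
pos=19: enter STRING mode
pos=19: emit STR "hi" (now at pos=23)
DONE. 3 tokens: [SEMI, SEMI, STR]

Answer: SEMI SEMI STR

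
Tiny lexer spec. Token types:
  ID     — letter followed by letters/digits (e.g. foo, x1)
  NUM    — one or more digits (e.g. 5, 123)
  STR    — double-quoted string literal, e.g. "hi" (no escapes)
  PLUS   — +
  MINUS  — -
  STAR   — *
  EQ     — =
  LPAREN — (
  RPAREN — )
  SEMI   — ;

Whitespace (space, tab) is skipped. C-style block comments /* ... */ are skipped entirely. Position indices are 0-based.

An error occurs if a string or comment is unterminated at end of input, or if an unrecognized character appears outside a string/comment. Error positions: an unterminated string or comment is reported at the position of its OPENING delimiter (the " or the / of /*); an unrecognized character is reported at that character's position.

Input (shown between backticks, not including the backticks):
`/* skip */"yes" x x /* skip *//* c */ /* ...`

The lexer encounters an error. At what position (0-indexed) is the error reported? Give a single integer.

pos=0: enter COMMENT mode (saw '/*')
exit COMMENT mode (now at pos=10)
pos=10: enter STRING mode
pos=10: emit STR "yes" (now at pos=15)
pos=16: emit ID 'x' (now at pos=17)
pos=18: emit ID 'x' (now at pos=19)
pos=20: enter COMMENT mode (saw '/*')
exit COMMENT mode (now at pos=30)
pos=30: enter COMMENT mode (saw '/*')
exit COMMENT mode (now at pos=37)
pos=38: enter COMMENT mode (saw '/*')
pos=38: ERROR — unterminated comment (reached EOF)

Answer: 38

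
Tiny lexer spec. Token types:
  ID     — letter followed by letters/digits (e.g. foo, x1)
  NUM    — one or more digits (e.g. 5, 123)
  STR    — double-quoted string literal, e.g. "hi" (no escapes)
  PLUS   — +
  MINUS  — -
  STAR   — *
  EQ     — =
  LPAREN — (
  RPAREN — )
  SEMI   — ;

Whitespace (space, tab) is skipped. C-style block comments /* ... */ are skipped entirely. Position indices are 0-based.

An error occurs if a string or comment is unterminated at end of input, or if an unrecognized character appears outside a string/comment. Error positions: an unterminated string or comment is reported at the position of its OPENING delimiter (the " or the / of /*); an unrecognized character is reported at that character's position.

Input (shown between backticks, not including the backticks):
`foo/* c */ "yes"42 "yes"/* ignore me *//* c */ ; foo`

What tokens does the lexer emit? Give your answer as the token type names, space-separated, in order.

Answer: ID STR NUM STR SEMI ID

Derivation:
pos=0: emit ID 'foo' (now at pos=3)
pos=3: enter COMMENT mode (saw '/*')
exit COMMENT mode (now at pos=10)
pos=11: enter STRING mode
pos=11: emit STR "yes" (now at pos=16)
pos=16: emit NUM '42' (now at pos=18)
pos=19: enter STRING mode
pos=19: emit STR "yes" (now at pos=24)
pos=24: enter COMMENT mode (saw '/*')
exit COMMENT mode (now at pos=39)
pos=39: enter COMMENT mode (saw '/*')
exit COMMENT mode (now at pos=46)
pos=47: emit SEMI ';'
pos=49: emit ID 'foo' (now at pos=52)
DONE. 6 tokens: [ID, STR, NUM, STR, SEMI, ID]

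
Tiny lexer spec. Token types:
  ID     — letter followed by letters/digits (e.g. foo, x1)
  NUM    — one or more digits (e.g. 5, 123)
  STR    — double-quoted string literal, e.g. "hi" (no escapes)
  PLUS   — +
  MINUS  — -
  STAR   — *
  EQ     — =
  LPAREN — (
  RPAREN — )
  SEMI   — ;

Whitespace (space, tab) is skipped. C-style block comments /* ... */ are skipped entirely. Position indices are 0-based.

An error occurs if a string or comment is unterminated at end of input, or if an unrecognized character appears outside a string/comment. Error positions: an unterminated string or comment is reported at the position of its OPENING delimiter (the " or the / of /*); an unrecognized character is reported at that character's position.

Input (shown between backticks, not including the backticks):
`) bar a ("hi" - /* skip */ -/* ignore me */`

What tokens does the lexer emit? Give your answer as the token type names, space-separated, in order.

Answer: RPAREN ID ID LPAREN STR MINUS MINUS

Derivation:
pos=0: emit RPAREN ')'
pos=2: emit ID 'bar' (now at pos=5)
pos=6: emit ID 'a' (now at pos=7)
pos=8: emit LPAREN '('
pos=9: enter STRING mode
pos=9: emit STR "hi" (now at pos=13)
pos=14: emit MINUS '-'
pos=16: enter COMMENT mode (saw '/*')
exit COMMENT mode (now at pos=26)
pos=27: emit MINUS '-'
pos=28: enter COMMENT mode (saw '/*')
exit COMMENT mode (now at pos=43)
DONE. 7 tokens: [RPAREN, ID, ID, LPAREN, STR, MINUS, MINUS]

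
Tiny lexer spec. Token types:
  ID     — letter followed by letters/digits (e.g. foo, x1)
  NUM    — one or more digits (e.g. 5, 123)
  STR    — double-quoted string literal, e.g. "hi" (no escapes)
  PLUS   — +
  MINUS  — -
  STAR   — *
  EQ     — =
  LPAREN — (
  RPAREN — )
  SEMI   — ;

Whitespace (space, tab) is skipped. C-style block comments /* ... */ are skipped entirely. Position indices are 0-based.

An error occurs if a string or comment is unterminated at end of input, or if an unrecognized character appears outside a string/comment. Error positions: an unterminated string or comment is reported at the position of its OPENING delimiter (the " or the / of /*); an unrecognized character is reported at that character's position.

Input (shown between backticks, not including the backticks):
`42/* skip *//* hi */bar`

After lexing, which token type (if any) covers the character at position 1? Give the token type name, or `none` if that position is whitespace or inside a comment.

pos=0: emit NUM '42' (now at pos=2)
pos=2: enter COMMENT mode (saw '/*')
exit COMMENT mode (now at pos=12)
pos=12: enter COMMENT mode (saw '/*')
exit COMMENT mode (now at pos=20)
pos=20: emit ID 'bar' (now at pos=23)
DONE. 2 tokens: [NUM, ID]
Position 1: char is '2' -> NUM

Answer: NUM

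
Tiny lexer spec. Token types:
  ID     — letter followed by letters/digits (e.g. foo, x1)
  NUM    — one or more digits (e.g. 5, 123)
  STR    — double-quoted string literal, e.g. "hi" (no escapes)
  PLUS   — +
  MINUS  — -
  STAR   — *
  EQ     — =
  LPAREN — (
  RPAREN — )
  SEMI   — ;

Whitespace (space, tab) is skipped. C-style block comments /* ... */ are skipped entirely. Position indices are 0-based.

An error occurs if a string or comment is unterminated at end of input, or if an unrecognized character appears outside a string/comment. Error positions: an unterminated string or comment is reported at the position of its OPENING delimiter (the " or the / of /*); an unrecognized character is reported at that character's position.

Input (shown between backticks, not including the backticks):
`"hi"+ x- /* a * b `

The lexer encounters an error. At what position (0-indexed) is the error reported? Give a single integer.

Answer: 9

Derivation:
pos=0: enter STRING mode
pos=0: emit STR "hi" (now at pos=4)
pos=4: emit PLUS '+'
pos=6: emit ID 'x' (now at pos=7)
pos=7: emit MINUS '-'
pos=9: enter COMMENT mode (saw '/*')
pos=9: ERROR — unterminated comment (reached EOF)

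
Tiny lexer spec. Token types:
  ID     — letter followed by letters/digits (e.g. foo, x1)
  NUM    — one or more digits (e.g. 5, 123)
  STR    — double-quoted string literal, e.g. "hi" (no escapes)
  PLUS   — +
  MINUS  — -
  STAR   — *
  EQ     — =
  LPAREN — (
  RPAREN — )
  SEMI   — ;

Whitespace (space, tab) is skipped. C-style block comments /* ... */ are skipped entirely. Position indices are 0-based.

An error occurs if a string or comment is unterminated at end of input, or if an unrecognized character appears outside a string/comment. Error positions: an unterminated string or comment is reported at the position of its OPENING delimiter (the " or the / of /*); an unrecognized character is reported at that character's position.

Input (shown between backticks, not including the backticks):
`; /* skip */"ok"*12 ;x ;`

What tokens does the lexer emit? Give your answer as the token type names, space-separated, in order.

Answer: SEMI STR STAR NUM SEMI ID SEMI

Derivation:
pos=0: emit SEMI ';'
pos=2: enter COMMENT mode (saw '/*')
exit COMMENT mode (now at pos=12)
pos=12: enter STRING mode
pos=12: emit STR "ok" (now at pos=16)
pos=16: emit STAR '*'
pos=17: emit NUM '12' (now at pos=19)
pos=20: emit SEMI ';'
pos=21: emit ID 'x' (now at pos=22)
pos=23: emit SEMI ';'
DONE. 7 tokens: [SEMI, STR, STAR, NUM, SEMI, ID, SEMI]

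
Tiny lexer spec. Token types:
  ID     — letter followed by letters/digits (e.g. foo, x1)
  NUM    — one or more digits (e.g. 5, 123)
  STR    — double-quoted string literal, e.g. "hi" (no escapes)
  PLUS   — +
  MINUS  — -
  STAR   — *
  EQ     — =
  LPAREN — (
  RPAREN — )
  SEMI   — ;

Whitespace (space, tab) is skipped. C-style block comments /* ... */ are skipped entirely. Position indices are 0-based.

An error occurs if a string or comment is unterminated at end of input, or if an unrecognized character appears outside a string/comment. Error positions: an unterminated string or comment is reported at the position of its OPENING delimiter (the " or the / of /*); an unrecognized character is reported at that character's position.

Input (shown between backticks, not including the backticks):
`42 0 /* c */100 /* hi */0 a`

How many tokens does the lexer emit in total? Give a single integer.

Answer: 5

Derivation:
pos=0: emit NUM '42' (now at pos=2)
pos=3: emit NUM '0' (now at pos=4)
pos=5: enter COMMENT mode (saw '/*')
exit COMMENT mode (now at pos=12)
pos=12: emit NUM '100' (now at pos=15)
pos=16: enter COMMENT mode (saw '/*')
exit COMMENT mode (now at pos=24)
pos=24: emit NUM '0' (now at pos=25)
pos=26: emit ID 'a' (now at pos=27)
DONE. 5 tokens: [NUM, NUM, NUM, NUM, ID]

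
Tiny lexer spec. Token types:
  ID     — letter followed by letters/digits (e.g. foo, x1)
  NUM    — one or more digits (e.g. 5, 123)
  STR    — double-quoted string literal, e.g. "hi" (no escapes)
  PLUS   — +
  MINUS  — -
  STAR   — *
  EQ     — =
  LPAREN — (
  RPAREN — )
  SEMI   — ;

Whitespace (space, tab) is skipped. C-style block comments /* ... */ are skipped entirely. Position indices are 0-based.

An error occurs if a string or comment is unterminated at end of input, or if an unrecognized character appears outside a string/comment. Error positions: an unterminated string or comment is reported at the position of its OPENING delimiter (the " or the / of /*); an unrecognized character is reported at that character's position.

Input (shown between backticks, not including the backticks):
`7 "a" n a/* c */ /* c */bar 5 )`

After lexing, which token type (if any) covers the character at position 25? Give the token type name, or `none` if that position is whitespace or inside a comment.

pos=0: emit NUM '7' (now at pos=1)
pos=2: enter STRING mode
pos=2: emit STR "a" (now at pos=5)
pos=6: emit ID 'n' (now at pos=7)
pos=8: emit ID 'a' (now at pos=9)
pos=9: enter COMMENT mode (saw '/*')
exit COMMENT mode (now at pos=16)
pos=17: enter COMMENT mode (saw '/*')
exit COMMENT mode (now at pos=24)
pos=24: emit ID 'bar' (now at pos=27)
pos=28: emit NUM '5' (now at pos=29)
pos=30: emit RPAREN ')'
DONE. 7 tokens: [NUM, STR, ID, ID, ID, NUM, RPAREN]
Position 25: char is 'a' -> ID

Answer: ID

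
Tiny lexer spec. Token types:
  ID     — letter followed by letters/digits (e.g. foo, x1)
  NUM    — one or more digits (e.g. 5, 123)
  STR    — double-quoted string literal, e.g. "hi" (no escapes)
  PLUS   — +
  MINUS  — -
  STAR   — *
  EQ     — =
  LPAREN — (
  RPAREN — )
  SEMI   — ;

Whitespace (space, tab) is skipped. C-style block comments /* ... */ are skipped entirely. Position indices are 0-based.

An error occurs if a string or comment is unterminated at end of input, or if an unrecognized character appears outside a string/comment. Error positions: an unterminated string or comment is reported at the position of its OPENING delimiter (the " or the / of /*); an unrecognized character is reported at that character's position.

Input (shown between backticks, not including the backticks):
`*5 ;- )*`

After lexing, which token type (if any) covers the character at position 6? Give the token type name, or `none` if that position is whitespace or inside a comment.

Answer: RPAREN

Derivation:
pos=0: emit STAR '*'
pos=1: emit NUM '5' (now at pos=2)
pos=3: emit SEMI ';'
pos=4: emit MINUS '-'
pos=6: emit RPAREN ')'
pos=7: emit STAR '*'
DONE. 6 tokens: [STAR, NUM, SEMI, MINUS, RPAREN, STAR]
Position 6: char is ')' -> RPAREN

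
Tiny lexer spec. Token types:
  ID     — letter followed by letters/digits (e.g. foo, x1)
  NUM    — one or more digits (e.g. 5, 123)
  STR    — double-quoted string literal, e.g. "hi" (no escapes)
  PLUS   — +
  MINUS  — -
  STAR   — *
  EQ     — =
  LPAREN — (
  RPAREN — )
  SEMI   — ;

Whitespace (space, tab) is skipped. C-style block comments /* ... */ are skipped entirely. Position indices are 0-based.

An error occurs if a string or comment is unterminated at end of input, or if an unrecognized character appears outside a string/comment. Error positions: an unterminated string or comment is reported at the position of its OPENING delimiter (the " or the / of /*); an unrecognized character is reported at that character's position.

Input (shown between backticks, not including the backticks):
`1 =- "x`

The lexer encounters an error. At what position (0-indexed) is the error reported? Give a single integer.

Answer: 5

Derivation:
pos=0: emit NUM '1' (now at pos=1)
pos=2: emit EQ '='
pos=3: emit MINUS '-'
pos=5: enter STRING mode
pos=5: ERROR — unterminated string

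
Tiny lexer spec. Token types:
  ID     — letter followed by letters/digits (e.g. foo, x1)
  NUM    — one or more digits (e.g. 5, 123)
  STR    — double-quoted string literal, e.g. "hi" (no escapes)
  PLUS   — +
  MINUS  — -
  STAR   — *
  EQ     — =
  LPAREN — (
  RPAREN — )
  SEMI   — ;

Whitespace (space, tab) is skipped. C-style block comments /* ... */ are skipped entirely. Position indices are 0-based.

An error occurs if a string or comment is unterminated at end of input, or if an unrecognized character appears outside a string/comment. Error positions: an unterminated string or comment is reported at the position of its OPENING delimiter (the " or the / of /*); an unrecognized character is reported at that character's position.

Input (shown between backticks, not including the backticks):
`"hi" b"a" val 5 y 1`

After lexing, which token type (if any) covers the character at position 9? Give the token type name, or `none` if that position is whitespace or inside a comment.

Answer: none

Derivation:
pos=0: enter STRING mode
pos=0: emit STR "hi" (now at pos=4)
pos=5: emit ID 'b' (now at pos=6)
pos=6: enter STRING mode
pos=6: emit STR "a" (now at pos=9)
pos=10: emit ID 'val' (now at pos=13)
pos=14: emit NUM '5' (now at pos=15)
pos=16: emit ID 'y' (now at pos=17)
pos=18: emit NUM '1' (now at pos=19)
DONE. 7 tokens: [STR, ID, STR, ID, NUM, ID, NUM]
Position 9: char is ' ' -> none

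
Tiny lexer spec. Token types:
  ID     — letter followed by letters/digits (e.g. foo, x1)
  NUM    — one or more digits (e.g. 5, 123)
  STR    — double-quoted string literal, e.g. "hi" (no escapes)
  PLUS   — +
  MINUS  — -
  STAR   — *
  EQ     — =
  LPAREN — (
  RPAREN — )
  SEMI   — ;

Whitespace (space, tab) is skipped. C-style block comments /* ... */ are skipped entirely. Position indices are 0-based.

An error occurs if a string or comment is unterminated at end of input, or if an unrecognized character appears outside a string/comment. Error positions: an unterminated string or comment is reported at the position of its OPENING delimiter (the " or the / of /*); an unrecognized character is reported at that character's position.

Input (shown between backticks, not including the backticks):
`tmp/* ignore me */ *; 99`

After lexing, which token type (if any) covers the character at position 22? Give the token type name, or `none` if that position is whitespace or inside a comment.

Answer: NUM

Derivation:
pos=0: emit ID 'tmp' (now at pos=3)
pos=3: enter COMMENT mode (saw '/*')
exit COMMENT mode (now at pos=18)
pos=19: emit STAR '*'
pos=20: emit SEMI ';'
pos=22: emit NUM '99' (now at pos=24)
DONE. 4 tokens: [ID, STAR, SEMI, NUM]
Position 22: char is '9' -> NUM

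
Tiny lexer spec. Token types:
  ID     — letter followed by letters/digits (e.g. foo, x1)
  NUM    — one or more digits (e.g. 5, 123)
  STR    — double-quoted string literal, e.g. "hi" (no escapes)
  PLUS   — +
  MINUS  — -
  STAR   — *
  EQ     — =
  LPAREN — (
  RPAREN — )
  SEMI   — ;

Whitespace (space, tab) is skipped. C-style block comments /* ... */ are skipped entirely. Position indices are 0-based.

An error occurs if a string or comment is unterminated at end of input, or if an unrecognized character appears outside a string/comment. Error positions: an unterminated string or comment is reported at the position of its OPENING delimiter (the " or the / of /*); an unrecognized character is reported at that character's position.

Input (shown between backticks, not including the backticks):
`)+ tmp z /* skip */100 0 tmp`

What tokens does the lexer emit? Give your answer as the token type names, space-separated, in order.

pos=0: emit RPAREN ')'
pos=1: emit PLUS '+'
pos=3: emit ID 'tmp' (now at pos=6)
pos=7: emit ID 'z' (now at pos=8)
pos=9: enter COMMENT mode (saw '/*')
exit COMMENT mode (now at pos=19)
pos=19: emit NUM '100' (now at pos=22)
pos=23: emit NUM '0' (now at pos=24)
pos=25: emit ID 'tmp' (now at pos=28)
DONE. 7 tokens: [RPAREN, PLUS, ID, ID, NUM, NUM, ID]

Answer: RPAREN PLUS ID ID NUM NUM ID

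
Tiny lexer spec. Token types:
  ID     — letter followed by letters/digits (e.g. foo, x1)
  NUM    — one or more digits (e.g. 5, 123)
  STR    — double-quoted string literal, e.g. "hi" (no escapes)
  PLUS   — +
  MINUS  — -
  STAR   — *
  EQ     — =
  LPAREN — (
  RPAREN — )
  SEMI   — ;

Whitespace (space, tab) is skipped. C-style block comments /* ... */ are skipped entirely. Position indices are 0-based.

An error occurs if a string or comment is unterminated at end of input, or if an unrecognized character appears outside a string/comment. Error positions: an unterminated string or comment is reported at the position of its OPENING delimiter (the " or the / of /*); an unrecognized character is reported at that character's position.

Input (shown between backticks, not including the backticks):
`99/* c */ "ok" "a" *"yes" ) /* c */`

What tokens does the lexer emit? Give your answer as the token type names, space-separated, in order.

pos=0: emit NUM '99' (now at pos=2)
pos=2: enter COMMENT mode (saw '/*')
exit COMMENT mode (now at pos=9)
pos=10: enter STRING mode
pos=10: emit STR "ok" (now at pos=14)
pos=15: enter STRING mode
pos=15: emit STR "a" (now at pos=18)
pos=19: emit STAR '*'
pos=20: enter STRING mode
pos=20: emit STR "yes" (now at pos=25)
pos=26: emit RPAREN ')'
pos=28: enter COMMENT mode (saw '/*')
exit COMMENT mode (now at pos=35)
DONE. 6 tokens: [NUM, STR, STR, STAR, STR, RPAREN]

Answer: NUM STR STR STAR STR RPAREN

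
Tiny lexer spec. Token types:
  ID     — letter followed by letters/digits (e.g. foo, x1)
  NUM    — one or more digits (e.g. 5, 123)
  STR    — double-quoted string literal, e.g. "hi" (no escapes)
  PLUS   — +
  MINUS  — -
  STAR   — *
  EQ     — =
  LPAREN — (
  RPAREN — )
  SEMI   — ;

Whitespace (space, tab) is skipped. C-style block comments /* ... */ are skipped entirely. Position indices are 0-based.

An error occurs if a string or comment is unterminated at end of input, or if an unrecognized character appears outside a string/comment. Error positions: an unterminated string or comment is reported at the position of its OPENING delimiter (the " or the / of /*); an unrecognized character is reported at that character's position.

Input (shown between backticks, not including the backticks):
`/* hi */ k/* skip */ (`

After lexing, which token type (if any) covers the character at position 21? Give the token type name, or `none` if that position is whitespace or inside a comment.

pos=0: enter COMMENT mode (saw '/*')
exit COMMENT mode (now at pos=8)
pos=9: emit ID 'k' (now at pos=10)
pos=10: enter COMMENT mode (saw '/*')
exit COMMENT mode (now at pos=20)
pos=21: emit LPAREN '('
DONE. 2 tokens: [ID, LPAREN]
Position 21: char is '(' -> LPAREN

Answer: LPAREN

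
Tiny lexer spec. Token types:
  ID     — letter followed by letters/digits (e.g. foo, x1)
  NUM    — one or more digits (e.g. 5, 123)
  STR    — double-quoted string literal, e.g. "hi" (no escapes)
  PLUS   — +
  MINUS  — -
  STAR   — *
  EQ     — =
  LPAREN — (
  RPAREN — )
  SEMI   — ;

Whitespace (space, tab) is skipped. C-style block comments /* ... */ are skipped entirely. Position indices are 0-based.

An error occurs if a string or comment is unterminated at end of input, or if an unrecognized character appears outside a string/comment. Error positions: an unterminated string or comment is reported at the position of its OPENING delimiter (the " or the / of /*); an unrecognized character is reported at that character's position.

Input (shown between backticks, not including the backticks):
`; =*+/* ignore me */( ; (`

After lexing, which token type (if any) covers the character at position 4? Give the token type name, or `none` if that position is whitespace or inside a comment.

Answer: PLUS

Derivation:
pos=0: emit SEMI ';'
pos=2: emit EQ '='
pos=3: emit STAR '*'
pos=4: emit PLUS '+'
pos=5: enter COMMENT mode (saw '/*')
exit COMMENT mode (now at pos=20)
pos=20: emit LPAREN '('
pos=22: emit SEMI ';'
pos=24: emit LPAREN '('
DONE. 7 tokens: [SEMI, EQ, STAR, PLUS, LPAREN, SEMI, LPAREN]
Position 4: char is '+' -> PLUS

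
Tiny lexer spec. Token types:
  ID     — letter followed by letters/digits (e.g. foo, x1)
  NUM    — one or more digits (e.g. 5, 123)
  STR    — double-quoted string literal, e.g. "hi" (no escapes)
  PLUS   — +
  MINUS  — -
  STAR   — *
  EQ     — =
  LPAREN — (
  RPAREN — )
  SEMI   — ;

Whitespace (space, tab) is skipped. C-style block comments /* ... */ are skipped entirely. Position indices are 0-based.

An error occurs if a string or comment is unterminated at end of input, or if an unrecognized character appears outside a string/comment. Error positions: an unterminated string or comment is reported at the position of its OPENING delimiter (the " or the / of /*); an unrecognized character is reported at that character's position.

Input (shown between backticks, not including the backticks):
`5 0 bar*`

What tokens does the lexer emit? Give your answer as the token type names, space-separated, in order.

Answer: NUM NUM ID STAR

Derivation:
pos=0: emit NUM '5' (now at pos=1)
pos=2: emit NUM '0' (now at pos=3)
pos=4: emit ID 'bar' (now at pos=7)
pos=7: emit STAR '*'
DONE. 4 tokens: [NUM, NUM, ID, STAR]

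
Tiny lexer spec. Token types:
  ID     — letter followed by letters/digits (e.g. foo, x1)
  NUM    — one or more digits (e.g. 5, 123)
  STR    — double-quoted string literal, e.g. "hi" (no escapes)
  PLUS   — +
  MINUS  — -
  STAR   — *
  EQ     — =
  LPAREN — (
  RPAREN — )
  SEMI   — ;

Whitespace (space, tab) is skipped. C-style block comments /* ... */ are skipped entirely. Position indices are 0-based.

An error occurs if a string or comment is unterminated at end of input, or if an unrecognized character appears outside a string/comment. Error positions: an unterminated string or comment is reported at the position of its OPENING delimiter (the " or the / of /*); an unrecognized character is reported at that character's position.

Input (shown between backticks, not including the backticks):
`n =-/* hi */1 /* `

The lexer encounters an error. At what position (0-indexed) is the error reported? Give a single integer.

Answer: 14

Derivation:
pos=0: emit ID 'n' (now at pos=1)
pos=2: emit EQ '='
pos=3: emit MINUS '-'
pos=4: enter COMMENT mode (saw '/*')
exit COMMENT mode (now at pos=12)
pos=12: emit NUM '1' (now at pos=13)
pos=14: enter COMMENT mode (saw '/*')
pos=14: ERROR — unterminated comment (reached EOF)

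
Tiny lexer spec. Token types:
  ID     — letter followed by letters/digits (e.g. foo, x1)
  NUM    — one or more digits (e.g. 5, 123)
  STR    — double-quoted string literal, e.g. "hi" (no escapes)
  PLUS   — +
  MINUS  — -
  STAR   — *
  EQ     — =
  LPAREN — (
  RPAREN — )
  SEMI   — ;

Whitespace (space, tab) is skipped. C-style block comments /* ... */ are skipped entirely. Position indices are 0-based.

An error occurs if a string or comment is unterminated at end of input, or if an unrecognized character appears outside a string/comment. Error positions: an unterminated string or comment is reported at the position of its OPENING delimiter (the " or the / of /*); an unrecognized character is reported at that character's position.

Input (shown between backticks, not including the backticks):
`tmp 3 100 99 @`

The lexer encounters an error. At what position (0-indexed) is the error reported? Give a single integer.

pos=0: emit ID 'tmp' (now at pos=3)
pos=4: emit NUM '3' (now at pos=5)
pos=6: emit NUM '100' (now at pos=9)
pos=10: emit NUM '99' (now at pos=12)
pos=13: ERROR — unrecognized char '@'

Answer: 13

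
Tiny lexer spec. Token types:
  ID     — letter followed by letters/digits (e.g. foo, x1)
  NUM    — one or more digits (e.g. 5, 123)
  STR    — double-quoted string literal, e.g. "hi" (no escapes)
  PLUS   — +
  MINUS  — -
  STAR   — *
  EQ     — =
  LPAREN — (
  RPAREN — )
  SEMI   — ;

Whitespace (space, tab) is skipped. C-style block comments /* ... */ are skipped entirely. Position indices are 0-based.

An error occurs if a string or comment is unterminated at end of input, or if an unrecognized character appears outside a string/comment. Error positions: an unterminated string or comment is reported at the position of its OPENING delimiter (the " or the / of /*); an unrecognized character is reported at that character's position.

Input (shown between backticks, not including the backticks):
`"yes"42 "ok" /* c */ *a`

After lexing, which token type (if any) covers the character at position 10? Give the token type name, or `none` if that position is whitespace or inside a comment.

Answer: STR

Derivation:
pos=0: enter STRING mode
pos=0: emit STR "yes" (now at pos=5)
pos=5: emit NUM '42' (now at pos=7)
pos=8: enter STRING mode
pos=8: emit STR "ok" (now at pos=12)
pos=13: enter COMMENT mode (saw '/*')
exit COMMENT mode (now at pos=20)
pos=21: emit STAR '*'
pos=22: emit ID 'a' (now at pos=23)
DONE. 5 tokens: [STR, NUM, STR, STAR, ID]
Position 10: char is 'k' -> STR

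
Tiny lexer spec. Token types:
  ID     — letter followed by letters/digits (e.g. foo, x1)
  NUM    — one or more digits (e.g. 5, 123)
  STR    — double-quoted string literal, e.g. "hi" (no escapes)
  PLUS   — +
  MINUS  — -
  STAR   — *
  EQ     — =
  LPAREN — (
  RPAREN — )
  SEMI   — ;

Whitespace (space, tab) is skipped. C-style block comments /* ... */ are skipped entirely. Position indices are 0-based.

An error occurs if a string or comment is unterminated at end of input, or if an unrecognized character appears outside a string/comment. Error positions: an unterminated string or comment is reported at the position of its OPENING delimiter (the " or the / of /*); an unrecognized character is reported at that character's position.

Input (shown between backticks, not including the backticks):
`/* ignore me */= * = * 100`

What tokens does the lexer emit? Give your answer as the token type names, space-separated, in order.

pos=0: enter COMMENT mode (saw '/*')
exit COMMENT mode (now at pos=15)
pos=15: emit EQ '='
pos=17: emit STAR '*'
pos=19: emit EQ '='
pos=21: emit STAR '*'
pos=23: emit NUM '100' (now at pos=26)
DONE. 5 tokens: [EQ, STAR, EQ, STAR, NUM]

Answer: EQ STAR EQ STAR NUM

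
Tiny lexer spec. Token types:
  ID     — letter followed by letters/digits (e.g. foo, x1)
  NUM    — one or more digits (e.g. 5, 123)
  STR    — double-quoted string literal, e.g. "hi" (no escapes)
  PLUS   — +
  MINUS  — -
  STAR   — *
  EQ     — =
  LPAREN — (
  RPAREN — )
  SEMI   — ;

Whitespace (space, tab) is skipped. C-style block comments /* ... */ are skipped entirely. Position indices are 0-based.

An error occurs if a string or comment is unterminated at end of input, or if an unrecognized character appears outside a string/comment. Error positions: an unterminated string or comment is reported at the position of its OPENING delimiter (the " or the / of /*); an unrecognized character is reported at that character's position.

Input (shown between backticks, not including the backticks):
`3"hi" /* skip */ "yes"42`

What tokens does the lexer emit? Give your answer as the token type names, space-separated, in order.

pos=0: emit NUM '3' (now at pos=1)
pos=1: enter STRING mode
pos=1: emit STR "hi" (now at pos=5)
pos=6: enter COMMENT mode (saw '/*')
exit COMMENT mode (now at pos=16)
pos=17: enter STRING mode
pos=17: emit STR "yes" (now at pos=22)
pos=22: emit NUM '42' (now at pos=24)
DONE. 4 tokens: [NUM, STR, STR, NUM]

Answer: NUM STR STR NUM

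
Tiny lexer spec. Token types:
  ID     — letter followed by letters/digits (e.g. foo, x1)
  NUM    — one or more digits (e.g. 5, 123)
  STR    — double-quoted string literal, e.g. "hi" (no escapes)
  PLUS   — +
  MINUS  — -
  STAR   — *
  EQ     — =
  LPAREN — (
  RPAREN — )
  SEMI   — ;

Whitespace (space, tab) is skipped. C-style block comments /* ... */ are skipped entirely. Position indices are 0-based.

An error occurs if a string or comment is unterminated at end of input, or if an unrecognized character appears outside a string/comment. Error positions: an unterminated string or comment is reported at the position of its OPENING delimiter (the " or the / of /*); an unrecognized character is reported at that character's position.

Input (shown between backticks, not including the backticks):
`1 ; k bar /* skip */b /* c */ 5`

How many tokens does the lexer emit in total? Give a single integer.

Answer: 6

Derivation:
pos=0: emit NUM '1' (now at pos=1)
pos=2: emit SEMI ';'
pos=4: emit ID 'k' (now at pos=5)
pos=6: emit ID 'bar' (now at pos=9)
pos=10: enter COMMENT mode (saw '/*')
exit COMMENT mode (now at pos=20)
pos=20: emit ID 'b' (now at pos=21)
pos=22: enter COMMENT mode (saw '/*')
exit COMMENT mode (now at pos=29)
pos=30: emit NUM '5' (now at pos=31)
DONE. 6 tokens: [NUM, SEMI, ID, ID, ID, NUM]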